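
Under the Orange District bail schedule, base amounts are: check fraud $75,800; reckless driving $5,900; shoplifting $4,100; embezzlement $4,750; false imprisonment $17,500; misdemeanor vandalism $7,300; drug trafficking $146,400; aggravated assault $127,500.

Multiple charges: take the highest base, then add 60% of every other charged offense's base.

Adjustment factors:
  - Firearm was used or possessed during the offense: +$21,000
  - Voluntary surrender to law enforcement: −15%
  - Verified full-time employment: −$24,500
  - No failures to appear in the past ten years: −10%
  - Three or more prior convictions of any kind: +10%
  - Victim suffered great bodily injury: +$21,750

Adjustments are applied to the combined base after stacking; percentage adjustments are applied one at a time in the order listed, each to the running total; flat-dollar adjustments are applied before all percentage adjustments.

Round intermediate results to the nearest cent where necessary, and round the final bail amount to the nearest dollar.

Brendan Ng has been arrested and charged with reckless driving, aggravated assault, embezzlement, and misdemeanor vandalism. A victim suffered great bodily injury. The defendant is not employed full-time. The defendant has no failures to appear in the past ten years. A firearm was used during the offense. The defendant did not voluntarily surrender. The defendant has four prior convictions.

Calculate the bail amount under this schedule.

$179,210

Base amounts from the schedule: reckless driving $5,900; aggravated assault $127,500; embezzlement $4,750; misdemeanor vandalism $7,300.
Stacking rule: highest base plus 60% of each additional charge. Highest is aggravated assault at $127,500. Additional: $5,900 × 60% = $3,540; $4,750 × 60% = $2,850; $7,300 × 60% = $4,380. Combined base = $127,500 + $10,770 = $138,270.
Firearm was used or possessed during the offense (+$21,000 flat): $138,270 + $21,000 = $159,270.
Victim suffered great bodily injury (+$21,750 flat): $159,270 + $21,750 = $181,020.
No failures to appear in the past ten years (−10%): $181,020 × 0.9 = $162,918.
Three or more prior convictions of any kind (+10%): $162,918 × 1.1 = $179,209.80.
Rounded to the nearest dollar: $179,210.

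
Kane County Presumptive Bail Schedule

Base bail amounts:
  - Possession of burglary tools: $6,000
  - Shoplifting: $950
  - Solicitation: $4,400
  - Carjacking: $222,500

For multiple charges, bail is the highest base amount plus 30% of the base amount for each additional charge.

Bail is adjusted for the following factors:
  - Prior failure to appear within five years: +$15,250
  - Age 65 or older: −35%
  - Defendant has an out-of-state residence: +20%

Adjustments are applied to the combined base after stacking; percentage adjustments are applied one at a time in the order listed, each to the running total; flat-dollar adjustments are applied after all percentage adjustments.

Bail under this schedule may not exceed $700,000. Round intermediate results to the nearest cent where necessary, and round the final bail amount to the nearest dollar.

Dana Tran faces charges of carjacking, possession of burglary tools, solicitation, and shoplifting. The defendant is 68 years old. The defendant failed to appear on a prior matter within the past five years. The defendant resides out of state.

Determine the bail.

$191,456

Base amounts from the schedule: carjacking $222,500; possession of burglary tools $6,000; solicitation $4,400; shoplifting $950.
Stacking rule: highest base plus 30% of each additional charge. Highest is carjacking at $222,500. Additional: $6,000 × 30% = $1,800; $4,400 × 30% = $1,320; $950 × 30% = $285. Combined base = $222,500 + $3,405 = $225,905.
Age 65 or older (−35%): $225,905 × 0.65 = $146,838.25.
Defendant has an out-of-state residence (+20%): $146,838.25 × 1.2 = $176,205.90.
Prior failure to appear within five years (+$15,250 flat): $176,205.90 + $15,250 = $191,455.90.
$191,455.90 is within the $700,000 maximum.
Rounded to the nearest dollar: $191,456.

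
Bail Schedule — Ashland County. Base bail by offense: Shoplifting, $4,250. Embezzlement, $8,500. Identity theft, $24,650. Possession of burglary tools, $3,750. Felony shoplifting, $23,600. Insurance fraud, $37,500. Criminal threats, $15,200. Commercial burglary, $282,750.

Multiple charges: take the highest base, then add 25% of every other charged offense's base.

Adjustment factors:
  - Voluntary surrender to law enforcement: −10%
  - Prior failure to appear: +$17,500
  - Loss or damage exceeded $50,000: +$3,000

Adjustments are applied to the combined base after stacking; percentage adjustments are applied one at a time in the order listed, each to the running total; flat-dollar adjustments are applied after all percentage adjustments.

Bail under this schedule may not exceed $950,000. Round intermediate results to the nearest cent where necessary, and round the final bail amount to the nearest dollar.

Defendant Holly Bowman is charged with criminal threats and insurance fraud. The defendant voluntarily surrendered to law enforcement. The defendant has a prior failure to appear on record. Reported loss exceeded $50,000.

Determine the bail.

$57,670

Base amounts from the schedule: criminal threats $15,200; insurance fraud $37,500.
Stacking rule: highest base plus 25% of each additional charge. Highest is insurance fraud at $37,500. Additional: $15,200 × 25% = $3,800. Combined base = $37,500 + $3,800 = $41,300.
Voluntary surrender to law enforcement (−10%): $41,300 × 0.9 = $37,170.
Prior failure to appear (+$17,500 flat): $37,170 + $17,500 = $54,670.
Loss or damage exceeded $50,000 (+$3,000 flat): $54,670 + $3,000 = $57,670.
$57,670 is within the $950,000 maximum.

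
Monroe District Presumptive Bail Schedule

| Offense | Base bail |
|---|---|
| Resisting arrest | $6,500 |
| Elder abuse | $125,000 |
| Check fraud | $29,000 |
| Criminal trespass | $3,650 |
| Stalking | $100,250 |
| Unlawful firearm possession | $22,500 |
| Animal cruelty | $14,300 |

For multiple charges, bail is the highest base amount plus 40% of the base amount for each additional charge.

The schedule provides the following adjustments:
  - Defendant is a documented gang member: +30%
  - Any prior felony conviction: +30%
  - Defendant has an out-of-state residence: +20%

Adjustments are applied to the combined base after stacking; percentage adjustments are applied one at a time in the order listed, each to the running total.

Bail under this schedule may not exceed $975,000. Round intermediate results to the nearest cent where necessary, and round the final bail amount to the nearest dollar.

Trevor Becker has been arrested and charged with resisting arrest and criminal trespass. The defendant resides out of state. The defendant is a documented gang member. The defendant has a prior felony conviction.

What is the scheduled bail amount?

$16,143

Base amounts from the schedule: resisting arrest $6,500; criminal trespass $3,650.
Stacking rule: highest base plus 40% of each additional charge. Highest is resisting arrest at $6,500. Additional: $3,650 × 40% = $1,460. Combined base = $6,500 + $1,460 = $7,960.
Defendant is a documented gang member (+30%): $7,960 × 1.3 = $10,348.
Any prior felony conviction (+30%): $10,348 × 1.3 = $13,452.40.
Defendant has an out-of-state residence (+20%): $13,452.40 × 1.2 = $16,142.88.
$16,142.88 is within the $975,000 maximum.
Rounded to the nearest dollar: $16,143.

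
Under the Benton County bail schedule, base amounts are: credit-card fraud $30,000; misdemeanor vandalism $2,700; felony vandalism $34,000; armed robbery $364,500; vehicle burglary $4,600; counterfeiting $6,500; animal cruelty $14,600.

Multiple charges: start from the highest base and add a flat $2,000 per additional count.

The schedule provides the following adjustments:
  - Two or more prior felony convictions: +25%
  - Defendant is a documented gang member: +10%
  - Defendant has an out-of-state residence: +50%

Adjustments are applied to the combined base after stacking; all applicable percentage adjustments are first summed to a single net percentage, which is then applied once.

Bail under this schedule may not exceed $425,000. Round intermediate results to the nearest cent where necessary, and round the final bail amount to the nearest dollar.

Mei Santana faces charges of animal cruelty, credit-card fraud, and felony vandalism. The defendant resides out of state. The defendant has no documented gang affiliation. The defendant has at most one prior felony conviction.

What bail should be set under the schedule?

Base amounts from the schedule: animal cruelty $14,600; credit-card fraud $30,000; felony vandalism $34,000.
Stacking rule: highest base plus $2,000 per additional charge. Highest is felony vandalism at $34,000; 2 additional charges → +$4,000. Combined base = $38,000.
Defendant has an out-of-state residence (+50%): $38,000 × 1.5 = $57,000.
$57,000 is within the $425,000 maximum.

$57,000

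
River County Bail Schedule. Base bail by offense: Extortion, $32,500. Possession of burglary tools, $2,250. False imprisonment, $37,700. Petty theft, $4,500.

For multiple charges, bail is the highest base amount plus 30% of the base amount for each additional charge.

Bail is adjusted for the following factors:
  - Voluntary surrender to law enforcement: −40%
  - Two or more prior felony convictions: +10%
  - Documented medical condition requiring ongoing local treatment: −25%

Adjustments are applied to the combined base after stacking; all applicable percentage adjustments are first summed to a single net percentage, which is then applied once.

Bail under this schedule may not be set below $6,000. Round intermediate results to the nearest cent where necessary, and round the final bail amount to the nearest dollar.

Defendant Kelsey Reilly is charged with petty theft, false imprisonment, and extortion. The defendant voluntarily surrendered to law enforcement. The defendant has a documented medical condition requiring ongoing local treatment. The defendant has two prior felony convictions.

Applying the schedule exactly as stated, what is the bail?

$21,960

Base amounts from the schedule: petty theft $4,500; false imprisonment $37,700; extortion $32,500.
Stacking rule: highest base plus 30% of each additional charge. Highest is false imprisonment at $37,700. Additional: $4,500 × 30% = $1,350; $32,500 × 30% = $9,750. Combined base = $37,700 + $11,100 = $48,800.
Net percentage adjustment: −40% +10% −25% = −55%. $48,800 × 0.45 = $21,960.
$21,960 is at or above the $6,000 minimum.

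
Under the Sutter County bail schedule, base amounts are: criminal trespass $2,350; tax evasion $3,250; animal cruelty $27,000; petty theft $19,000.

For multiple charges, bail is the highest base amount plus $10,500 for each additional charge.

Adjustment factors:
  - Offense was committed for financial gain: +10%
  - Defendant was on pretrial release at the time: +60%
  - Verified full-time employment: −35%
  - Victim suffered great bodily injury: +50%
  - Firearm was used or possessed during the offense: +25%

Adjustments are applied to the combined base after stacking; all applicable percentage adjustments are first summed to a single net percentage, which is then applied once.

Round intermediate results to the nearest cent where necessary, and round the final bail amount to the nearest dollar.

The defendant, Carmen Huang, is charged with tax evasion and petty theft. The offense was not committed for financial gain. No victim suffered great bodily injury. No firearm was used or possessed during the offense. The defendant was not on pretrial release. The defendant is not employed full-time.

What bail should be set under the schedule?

Base amounts from the schedule: tax evasion $3,250; petty theft $19,000.
Stacking rule: highest base plus $10,500 per additional charge. Highest is petty theft at $19,000; 1 additional charge → +$10,500. Combined base = $29,500.
No adjustment factors apply to this defendant.

$29,500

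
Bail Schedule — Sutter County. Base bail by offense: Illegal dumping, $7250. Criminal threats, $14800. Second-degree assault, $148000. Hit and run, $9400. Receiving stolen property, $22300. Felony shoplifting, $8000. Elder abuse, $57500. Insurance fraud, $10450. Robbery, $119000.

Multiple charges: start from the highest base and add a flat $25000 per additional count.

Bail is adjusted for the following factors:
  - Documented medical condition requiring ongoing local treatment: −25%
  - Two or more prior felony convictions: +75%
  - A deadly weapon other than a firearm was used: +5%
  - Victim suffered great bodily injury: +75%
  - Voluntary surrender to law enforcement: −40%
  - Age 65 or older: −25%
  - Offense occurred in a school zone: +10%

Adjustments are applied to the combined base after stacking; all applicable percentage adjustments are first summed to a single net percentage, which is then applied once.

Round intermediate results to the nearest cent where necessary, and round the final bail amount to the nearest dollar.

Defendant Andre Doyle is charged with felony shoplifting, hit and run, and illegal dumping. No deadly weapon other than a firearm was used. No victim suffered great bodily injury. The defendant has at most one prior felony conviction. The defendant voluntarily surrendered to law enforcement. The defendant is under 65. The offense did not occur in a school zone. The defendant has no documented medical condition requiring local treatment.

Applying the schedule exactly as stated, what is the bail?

Base amounts from the schedule: felony shoplifting $8000; hit and run $9400; illegal dumping $7250.
Stacking rule: highest base plus $25000 per additional charge. Highest is hit and run at $9400; 2 additional charges → +$50000. Combined base = $59400.
Voluntary surrender to law enforcement (−40%): $59400 × 0.6 = $35640.

$35640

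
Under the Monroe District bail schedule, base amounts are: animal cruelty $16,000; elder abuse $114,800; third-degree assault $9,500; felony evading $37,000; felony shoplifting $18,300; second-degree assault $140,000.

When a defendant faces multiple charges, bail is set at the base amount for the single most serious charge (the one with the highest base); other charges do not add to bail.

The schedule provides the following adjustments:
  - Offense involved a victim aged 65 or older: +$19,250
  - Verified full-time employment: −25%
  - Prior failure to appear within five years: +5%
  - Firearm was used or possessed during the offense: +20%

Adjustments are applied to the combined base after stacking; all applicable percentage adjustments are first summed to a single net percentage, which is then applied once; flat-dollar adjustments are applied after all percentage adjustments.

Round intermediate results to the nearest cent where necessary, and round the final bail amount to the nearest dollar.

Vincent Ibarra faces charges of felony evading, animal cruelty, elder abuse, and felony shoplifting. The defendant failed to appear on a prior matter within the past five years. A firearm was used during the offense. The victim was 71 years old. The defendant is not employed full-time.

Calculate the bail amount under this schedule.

$162,750

Base amounts from the schedule: felony evading $37,000; animal cruelty $16,000; elder abuse $114,800; felony shoplifting $18,300.
Stacking rule: use the highest base only. Highest is elder abuse at $114,800. Combined base = $114,800.
Net percentage adjustment: +5% +20% = +25%. $114,800 × 1.25 = $143,500.
Offense involved a victim aged 65 or older (+$19,250 flat): $143,500 + $19,250 = $162,750.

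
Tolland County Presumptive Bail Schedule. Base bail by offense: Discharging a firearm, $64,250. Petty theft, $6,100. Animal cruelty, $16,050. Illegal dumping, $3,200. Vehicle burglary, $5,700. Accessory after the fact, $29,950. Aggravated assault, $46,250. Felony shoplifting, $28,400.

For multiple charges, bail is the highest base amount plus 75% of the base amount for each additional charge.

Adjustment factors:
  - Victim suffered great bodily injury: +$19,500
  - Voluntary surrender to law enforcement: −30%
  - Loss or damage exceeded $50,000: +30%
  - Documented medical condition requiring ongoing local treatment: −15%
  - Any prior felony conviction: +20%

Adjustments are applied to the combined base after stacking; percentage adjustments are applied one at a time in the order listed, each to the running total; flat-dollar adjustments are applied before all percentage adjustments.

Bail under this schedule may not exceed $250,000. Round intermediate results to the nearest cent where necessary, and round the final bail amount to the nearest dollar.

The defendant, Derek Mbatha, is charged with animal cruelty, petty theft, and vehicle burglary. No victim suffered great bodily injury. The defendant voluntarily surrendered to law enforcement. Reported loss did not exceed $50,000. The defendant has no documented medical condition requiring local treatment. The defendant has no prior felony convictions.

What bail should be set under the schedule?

$17,430

Base amounts from the schedule: animal cruelty $16,050; petty theft $6,100; vehicle burglary $5,700.
Stacking rule: highest base plus 75% of each additional charge. Highest is animal cruelty at $16,050. Additional: $6,100 × 75% = $4,575; $5,700 × 75% = $4,275. Combined base = $16,050 + $8,850 = $24,900.
Voluntary surrender to law enforcement (−30%): $24,900 × 0.7 = $17,430.
$17,430 is within the $250,000 maximum.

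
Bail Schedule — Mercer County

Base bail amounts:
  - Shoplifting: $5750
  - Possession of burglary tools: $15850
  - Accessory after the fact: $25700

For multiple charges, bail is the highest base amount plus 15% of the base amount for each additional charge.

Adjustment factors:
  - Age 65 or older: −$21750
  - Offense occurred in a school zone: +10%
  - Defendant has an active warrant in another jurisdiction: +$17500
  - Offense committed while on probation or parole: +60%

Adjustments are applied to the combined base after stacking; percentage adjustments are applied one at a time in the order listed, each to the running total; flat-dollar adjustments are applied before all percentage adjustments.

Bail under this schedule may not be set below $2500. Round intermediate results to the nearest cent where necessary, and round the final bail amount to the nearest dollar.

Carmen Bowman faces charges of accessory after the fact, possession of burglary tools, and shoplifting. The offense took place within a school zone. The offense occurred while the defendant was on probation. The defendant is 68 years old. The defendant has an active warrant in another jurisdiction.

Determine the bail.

$43454

Base amounts from the schedule: accessory after the fact $25700; possession of burglary tools $15850; shoplifting $5750.
Stacking rule: highest base plus 15% of each additional charge. Highest is accessory after the fact at $25700. Additional: $15850 × 15% = $2377.50; $5750 × 15% = $862.50. Combined base = $25700 + $3240 = $28940.
Age 65 or older (−$21750 flat): $28940 − $21750 = $7190.
Defendant has an active warrant in another jurisdiction (+$17500 flat): $7190 + $17500 = $24690.
Offense occurred in a school zone (+10%): $24690 × 1.1 = $27159.
Offense committed while on probation or parole (+60%): $27159 × 1.6 = $43454.40.
$43454.40 is at or above the $2500 minimum.
Rounded to the nearest dollar: $43454.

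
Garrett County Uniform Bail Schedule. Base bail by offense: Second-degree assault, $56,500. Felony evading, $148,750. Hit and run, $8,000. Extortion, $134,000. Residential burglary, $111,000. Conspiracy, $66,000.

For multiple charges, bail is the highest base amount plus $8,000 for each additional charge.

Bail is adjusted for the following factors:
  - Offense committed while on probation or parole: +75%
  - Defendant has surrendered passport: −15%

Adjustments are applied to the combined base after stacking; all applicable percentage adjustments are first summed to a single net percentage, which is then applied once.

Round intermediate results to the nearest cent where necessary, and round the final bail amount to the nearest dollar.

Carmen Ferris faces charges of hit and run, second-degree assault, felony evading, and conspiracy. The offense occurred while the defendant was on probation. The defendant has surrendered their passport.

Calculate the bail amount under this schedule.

Base amounts from the schedule: hit and run $8,000; second-degree assault $56,500; felony evading $148,750; conspiracy $66,000.
Stacking rule: highest base plus $8,000 per additional charge. Highest is felony evading at $148,750; 3 additional charges → +$24,000. Combined base = $172,750.
Net percentage adjustment: +75% −15% = +60%. $172,750 × 1.6 = $276,400.

$276,400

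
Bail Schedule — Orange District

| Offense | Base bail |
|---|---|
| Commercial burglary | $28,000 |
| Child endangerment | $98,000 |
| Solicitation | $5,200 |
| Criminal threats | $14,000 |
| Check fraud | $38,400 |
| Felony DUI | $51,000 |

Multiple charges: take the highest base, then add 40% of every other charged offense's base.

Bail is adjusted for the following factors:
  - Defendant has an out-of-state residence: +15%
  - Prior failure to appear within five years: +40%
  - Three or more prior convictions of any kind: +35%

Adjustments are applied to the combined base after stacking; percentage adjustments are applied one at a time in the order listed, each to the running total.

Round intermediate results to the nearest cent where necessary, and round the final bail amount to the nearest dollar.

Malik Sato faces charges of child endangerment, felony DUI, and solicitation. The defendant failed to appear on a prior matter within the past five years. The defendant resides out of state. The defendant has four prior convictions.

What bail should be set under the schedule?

$261,863

Base amounts from the schedule: child endangerment $98,000; felony DUI $51,000; solicitation $5,200.
Stacking rule: highest base plus 40% of each additional charge. Highest is child endangerment at $98,000. Additional: $51,000 × 40% = $20,400; $5,200 × 40% = $2,080. Combined base = $98,000 + $22,480 = $120,480.
Defendant has an out-of-state residence (+15%): $120,480 × 1.15 = $138,552.
Prior failure to appear within five years (+40%): $138,552 × 1.4 = $193,972.80.
Three or more prior convictions of any kind (+35%): $193,972.80 × 1.35 = $261,863.28.
Rounded to the nearest dollar: $261,863.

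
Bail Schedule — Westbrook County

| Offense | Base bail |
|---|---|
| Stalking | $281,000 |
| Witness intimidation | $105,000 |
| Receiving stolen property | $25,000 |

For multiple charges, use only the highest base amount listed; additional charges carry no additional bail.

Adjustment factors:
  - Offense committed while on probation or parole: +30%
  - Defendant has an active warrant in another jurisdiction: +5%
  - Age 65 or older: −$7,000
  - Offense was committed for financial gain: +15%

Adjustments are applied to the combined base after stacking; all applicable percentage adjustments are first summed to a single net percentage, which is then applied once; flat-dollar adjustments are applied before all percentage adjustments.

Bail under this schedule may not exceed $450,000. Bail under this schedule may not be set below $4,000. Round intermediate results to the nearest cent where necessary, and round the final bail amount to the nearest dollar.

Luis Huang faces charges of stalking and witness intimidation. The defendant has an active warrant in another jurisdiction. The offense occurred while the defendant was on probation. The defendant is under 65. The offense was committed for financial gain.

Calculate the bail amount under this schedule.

$421,500

Base amounts from the schedule: stalking $281,000; witness intimidation $105,000.
Stacking rule: use the highest base only. Highest is stalking at $281,000. Combined base = $281,000.
Net percentage adjustment: +30% +5% +15% = +50%. $281,000 × 1.5 = $421,500.
$421,500 is within the $450,000 maximum.
$421,500 is at or above the $4,000 minimum.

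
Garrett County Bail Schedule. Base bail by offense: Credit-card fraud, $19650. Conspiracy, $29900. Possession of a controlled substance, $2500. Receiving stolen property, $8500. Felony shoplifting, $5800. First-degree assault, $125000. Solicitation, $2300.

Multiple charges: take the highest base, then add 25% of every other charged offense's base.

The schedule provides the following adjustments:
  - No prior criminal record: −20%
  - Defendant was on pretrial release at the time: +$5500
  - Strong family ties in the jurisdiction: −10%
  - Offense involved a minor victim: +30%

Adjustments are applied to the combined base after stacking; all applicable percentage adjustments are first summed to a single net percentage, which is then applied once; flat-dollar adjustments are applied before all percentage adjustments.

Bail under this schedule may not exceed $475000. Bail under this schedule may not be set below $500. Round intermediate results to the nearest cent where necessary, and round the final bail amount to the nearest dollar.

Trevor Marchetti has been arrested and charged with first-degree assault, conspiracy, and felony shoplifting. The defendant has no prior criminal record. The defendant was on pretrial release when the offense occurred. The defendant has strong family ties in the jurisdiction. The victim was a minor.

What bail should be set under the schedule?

$139425

Base amounts from the schedule: first-degree assault $125000; conspiracy $29900; felony shoplifting $5800.
Stacking rule: highest base plus 25% of each additional charge. Highest is first-degree assault at $125000. Additional: $29900 × 25% = $7475; $5800 × 25% = $1450. Combined base = $125000 + $8925 = $133925.
Defendant was on pretrial release at the time (+$5500 flat): $133925 + $5500 = $139425.
Net percentage adjustment: −20% −10% +30% = +0%. $139425 × 1 = $139425.
$139425 is within the $475000 maximum.
$139425 is at or above the $500 minimum.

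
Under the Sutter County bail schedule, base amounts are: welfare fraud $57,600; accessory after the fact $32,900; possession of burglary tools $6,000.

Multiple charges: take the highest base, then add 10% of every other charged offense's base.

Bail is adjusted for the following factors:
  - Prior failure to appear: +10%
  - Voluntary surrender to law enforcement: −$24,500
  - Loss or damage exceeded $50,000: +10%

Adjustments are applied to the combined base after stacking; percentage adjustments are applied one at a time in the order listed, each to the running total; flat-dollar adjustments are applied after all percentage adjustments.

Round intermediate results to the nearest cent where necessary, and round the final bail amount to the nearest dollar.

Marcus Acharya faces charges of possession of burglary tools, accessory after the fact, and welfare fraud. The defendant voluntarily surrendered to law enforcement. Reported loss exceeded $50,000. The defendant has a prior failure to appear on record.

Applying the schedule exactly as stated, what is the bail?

Base amounts from the schedule: possession of burglary tools $6,000; accessory after the fact $32,900; welfare fraud $57,600.
Stacking rule: highest base plus 10% of each additional charge. Highest is welfare fraud at $57,600. Additional: $6,000 × 10% = $600; $32,900 × 10% = $3,290. Combined base = $57,600 + $3,890 = $61,490.
Prior failure to appear (+10%): $61,490 × 1.1 = $67,639.
Loss or damage exceeded $50,000 (+10%): $67,639 × 1.1 = $74,402.90.
Voluntary surrender to law enforcement (−$24,500 flat): $74,402.90 − $24,500 = $49,902.90.
Rounded to the nearest dollar: $49,903.

$49,903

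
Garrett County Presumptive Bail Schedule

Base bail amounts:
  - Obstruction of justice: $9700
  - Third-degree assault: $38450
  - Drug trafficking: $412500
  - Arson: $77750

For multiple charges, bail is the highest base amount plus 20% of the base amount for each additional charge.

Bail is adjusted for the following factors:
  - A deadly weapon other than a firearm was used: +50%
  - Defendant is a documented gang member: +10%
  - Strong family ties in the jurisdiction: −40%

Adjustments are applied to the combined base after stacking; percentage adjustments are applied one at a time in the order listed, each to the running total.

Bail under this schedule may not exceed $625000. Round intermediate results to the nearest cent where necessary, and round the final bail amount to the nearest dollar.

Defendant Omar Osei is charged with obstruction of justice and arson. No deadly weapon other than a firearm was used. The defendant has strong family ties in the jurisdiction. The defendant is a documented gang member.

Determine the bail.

Base amounts from the schedule: obstruction of justice $9700; arson $77750.
Stacking rule: highest base plus 20% of each additional charge. Highest is arson at $77750. Additional: $9700 × 20% = $1940. Combined base = $77750 + $1940 = $79690.
Defendant is a documented gang member (+10%): $79690 × 1.1 = $87659.
Strong family ties in the jurisdiction (−40%): $87659 × 0.6 = $52595.40.
$52595.40 is within the $625000 maximum.
Rounded to the nearest dollar: $52595.

$52595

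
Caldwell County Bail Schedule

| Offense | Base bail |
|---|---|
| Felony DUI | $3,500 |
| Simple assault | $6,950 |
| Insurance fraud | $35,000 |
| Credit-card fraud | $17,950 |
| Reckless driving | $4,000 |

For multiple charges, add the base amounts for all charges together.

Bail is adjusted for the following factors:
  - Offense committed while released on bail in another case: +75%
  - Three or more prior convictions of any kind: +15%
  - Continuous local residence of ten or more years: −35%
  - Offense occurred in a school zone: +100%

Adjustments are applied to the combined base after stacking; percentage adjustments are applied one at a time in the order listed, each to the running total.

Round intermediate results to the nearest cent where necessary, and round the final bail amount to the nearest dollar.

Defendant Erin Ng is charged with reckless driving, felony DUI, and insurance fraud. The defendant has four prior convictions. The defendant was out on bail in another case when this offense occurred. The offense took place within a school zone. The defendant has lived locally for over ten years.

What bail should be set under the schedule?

Base amounts from the schedule: reckless driving $4,000; felony DUI $3,500; insurance fraud $35,000.
Stacking rule: sum of all bases. $4,000 + $3,500 + $35,000 = $42,500.
Offense committed while released on bail in another case (+75%): $42,500 × 1.75 = $74,375.
Three or more prior convictions of any kind (+15%): $74,375 × 1.15 = $85,531.25.
Continuous local residence of ten or more years (−35%): $85,531.25 × 0.65 = $55,595.31.
Offense occurred in a school zone (+100%): $55,595.31 × 2 = $111,190.62.
Rounded to the nearest dollar: $111,191.

$111,191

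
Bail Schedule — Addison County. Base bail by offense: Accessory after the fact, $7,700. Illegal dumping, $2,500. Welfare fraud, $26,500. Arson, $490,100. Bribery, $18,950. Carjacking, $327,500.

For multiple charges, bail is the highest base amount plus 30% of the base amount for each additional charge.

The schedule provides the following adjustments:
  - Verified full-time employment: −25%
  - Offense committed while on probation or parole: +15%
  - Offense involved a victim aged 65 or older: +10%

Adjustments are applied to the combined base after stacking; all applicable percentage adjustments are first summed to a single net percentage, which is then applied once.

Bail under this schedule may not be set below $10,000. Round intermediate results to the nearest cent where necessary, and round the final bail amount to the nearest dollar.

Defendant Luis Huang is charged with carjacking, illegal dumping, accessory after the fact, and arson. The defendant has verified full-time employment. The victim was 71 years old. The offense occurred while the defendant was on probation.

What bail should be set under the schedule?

$591,410

Base amounts from the schedule: carjacking $327,500; illegal dumping $2,500; accessory after the fact $7,700; arson $490,100.
Stacking rule: highest base plus 30% of each additional charge. Highest is arson at $490,100. Additional: $327,500 × 30% = $98,250; $2,500 × 30% = $750; $7,700 × 30% = $2,310. Combined base = $490,100 + $101,310 = $591,410.
Net percentage adjustment: −25% +15% +10% = +0%. $591,410 × 1 = $591,410.
$591,410 is at or above the $10,000 minimum.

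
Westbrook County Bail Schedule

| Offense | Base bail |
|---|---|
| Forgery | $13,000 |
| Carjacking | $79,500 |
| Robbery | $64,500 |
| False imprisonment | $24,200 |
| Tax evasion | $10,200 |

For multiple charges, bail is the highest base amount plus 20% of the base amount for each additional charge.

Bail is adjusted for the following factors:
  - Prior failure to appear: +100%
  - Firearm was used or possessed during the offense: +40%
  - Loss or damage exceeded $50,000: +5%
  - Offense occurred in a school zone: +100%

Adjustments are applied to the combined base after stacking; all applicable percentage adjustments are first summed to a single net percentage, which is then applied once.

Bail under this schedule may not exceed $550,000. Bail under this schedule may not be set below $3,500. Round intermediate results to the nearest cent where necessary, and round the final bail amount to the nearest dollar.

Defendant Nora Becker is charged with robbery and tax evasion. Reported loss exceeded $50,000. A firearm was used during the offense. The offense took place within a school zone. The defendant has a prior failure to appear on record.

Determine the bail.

$229,563

Base amounts from the schedule: robbery $64,500; tax evasion $10,200.
Stacking rule: highest base plus 20% of each additional charge. Highest is robbery at $64,500. Additional: $10,200 × 20% = $2,040. Combined base = $64,500 + $2,040 = $66,540.
Net percentage adjustment: +100% +40% +5% +100% = +245%. $66,540 × 3.45 = $229,563.
$229,563 is within the $550,000 maximum.
$229,563 is at or above the $3,500 minimum.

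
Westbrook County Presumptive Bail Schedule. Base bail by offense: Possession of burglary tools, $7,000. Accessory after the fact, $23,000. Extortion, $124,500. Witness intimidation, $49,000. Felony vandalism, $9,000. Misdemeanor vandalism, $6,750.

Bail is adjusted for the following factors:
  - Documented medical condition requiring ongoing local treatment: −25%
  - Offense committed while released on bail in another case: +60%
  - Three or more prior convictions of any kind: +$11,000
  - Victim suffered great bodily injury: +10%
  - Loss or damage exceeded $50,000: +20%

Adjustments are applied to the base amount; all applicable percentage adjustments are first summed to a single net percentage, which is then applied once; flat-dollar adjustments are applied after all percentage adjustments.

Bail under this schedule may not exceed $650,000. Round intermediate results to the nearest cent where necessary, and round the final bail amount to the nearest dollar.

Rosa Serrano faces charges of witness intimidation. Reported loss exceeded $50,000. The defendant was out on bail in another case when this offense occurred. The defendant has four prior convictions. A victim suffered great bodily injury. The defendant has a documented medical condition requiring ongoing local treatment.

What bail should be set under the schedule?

$91,850

Base amounts from the schedule: witness intimidation $49,000.
Single charge. Combined base = $49,000.
Net percentage adjustment: −25% +60% +10% +20% = +65%. $49,000 × 1.65 = $80,850.
Three or more prior convictions of any kind (+$11,000 flat): $80,850 + $11,000 = $91,850.
$91,850 is within the $650,000 maximum.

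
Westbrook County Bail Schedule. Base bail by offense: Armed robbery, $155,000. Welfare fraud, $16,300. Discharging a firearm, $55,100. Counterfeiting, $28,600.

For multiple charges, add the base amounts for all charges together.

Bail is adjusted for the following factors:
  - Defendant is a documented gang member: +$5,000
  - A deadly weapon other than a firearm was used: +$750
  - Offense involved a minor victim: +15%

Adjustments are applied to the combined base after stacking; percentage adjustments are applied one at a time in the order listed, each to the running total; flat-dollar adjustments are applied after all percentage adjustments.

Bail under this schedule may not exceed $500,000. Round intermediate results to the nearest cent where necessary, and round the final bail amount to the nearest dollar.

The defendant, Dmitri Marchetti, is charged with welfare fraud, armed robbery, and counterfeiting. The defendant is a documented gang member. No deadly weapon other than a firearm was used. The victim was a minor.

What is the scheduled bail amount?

$234,885

Base amounts from the schedule: welfare fraud $16,300; armed robbery $155,000; counterfeiting $28,600.
Stacking rule: sum of all bases. $16,300 + $155,000 + $28,600 = $199,900.
Offense involved a minor victim (+15%): $199,900 × 1.15 = $229,885.
Defendant is a documented gang member (+$5,000 flat): $229,885 + $5,000 = $234,885.
$234,885 is within the $500,000 maximum.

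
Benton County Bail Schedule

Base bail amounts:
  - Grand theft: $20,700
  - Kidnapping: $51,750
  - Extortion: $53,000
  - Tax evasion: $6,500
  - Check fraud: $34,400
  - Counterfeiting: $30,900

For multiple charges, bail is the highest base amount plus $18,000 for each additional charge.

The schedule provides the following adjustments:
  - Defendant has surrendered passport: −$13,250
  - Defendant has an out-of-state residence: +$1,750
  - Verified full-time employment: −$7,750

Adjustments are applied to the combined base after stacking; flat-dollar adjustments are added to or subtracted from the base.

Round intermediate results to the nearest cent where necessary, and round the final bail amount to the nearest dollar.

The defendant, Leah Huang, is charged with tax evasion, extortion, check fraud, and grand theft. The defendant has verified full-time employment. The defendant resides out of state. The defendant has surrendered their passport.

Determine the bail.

$87,750

Base amounts from the schedule: tax evasion $6,500; extortion $53,000; check fraud $34,400; grand theft $20,700.
Stacking rule: highest base plus $18,000 per additional charge. Highest is extortion at $53,000; 3 additional charges → +$54,000. Combined base = $107,000.
Defendant has surrendered passport (−$13,250 flat): $107,000 − $13,250 = $93,750.
Defendant has an out-of-state residence (+$1,750 flat): $93,750 + $1,750 = $95,500.
Verified full-time employment (−$7,750 flat): $95,500 − $7,750 = $87,750.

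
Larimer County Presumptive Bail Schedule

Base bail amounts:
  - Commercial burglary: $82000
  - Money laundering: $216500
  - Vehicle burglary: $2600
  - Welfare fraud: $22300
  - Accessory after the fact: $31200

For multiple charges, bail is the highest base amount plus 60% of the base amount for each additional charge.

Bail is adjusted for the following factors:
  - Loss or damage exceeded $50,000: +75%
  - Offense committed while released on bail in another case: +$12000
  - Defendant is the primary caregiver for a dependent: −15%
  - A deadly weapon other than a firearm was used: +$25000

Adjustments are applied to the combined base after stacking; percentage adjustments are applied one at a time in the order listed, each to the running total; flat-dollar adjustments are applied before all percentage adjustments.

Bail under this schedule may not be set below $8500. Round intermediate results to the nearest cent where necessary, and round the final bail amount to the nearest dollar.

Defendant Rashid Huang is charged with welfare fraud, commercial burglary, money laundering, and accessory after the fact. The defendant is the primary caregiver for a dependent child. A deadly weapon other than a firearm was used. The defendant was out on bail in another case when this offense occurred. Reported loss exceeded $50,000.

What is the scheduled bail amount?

Base amounts from the schedule: welfare fraud $22300; commercial burglary $82000; money laundering $216500; accessory after the fact $31200.
Stacking rule: highest base plus 60% of each additional charge. Highest is money laundering at $216500. Additional: $22300 × 60% = $13380; $82000 × 60% = $49200; $31200 × 60% = $18720. Combined base = $216500 + $81300 = $297800.
Offense committed while released on bail in another case (+$12000 flat): $297800 + $12000 = $309800.
A deadly weapon other than a firearm was used (+$25000 flat): $309800 + $25000 = $334800.
Loss or damage exceeded $50,000 (+75%): $334800 × 1.75 = $585900.
Defendant is the primary caregiver for a dependent (−15%): $585900 × 0.85 = $498015.
$498015 is at or above the $8500 minimum.

$498015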